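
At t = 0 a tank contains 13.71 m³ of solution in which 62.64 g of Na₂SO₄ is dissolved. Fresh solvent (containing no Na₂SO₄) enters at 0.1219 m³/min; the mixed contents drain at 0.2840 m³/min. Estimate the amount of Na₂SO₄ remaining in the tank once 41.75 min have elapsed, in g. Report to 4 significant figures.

19.01 g

Let m(t) be the amount of Na₂SO₄. Volume: V(t) = V₀ + (Q_in − Q_out) t = 13.71 − 0.162100 t; V(41.75) = 6.94233 m³.
Solute balance: dm/dt = 0 − Q_out C = −Q_out m/V(t).
Separate: dm/m = −Q_out dt/V(t) ⇒ ln(m/m₀) = −(Q_out/(Q_in−Q_out)) ln(V/V₀).
m = m₀ (V₀/V)^(Q_out/(Q_in−Q_out)) = 62.64 × (13.71/6.94233)^(-1.75200) = 19.0142 g.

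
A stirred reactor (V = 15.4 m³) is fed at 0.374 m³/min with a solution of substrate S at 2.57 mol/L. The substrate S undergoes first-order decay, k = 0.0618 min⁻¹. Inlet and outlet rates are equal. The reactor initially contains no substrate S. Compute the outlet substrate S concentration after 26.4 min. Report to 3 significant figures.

0.650 mol/L

Species balance: V dC/dt = Q C_in − Q C − k V C.
This is linear with rate a = Q/V + k = 0.086086 min⁻¹.
C_ss = Q C_in/(Q + kV) = 0.72502 mol/L; C(t) = C_ss + (C₀ − C_ss) e^(−a t).
C(26.4) = 0.72502 + (-0.72502)·e^(−0.086086·26.4) = 0.72502 + (-0.72502)·0.10304 = 0.65032 mol/L.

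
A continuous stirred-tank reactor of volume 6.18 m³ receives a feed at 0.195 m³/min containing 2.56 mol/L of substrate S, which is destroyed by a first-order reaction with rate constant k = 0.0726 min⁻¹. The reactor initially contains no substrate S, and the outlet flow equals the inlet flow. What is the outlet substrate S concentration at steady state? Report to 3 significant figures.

V dC/dt = Q(C_in − C) − k V C.
Steady state (dC/dt = 0): C_ss = Q C_in/(Q + kV) = C_in/(1 + kV/Q).
C_ss = 0.195·2.56/(0.195 + 0.0726·6.18) = 0.49920/0.64367 = 0.77556 mol/L.

0.776 mol/L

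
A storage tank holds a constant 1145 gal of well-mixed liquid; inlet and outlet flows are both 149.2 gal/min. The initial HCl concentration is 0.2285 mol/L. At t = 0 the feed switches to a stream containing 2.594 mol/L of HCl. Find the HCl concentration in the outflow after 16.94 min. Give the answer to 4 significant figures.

2.334 mol/L

Species balance on the tank: V dC/dt = Q(C_in − C).
Rewrite as dC/dt + C/τ = C_in/τ, τ = V/Q = 7.67426 min.
Solution: C(t) = C_in + (C₀ − C_in) e^(−t/τ).
C(16.94) = 2.594 + (0.2285 − 2.594)·e^(−16.94/7.67426) = 2.594 + (-2.36550)·0.109989 = 2.33382 mol/L.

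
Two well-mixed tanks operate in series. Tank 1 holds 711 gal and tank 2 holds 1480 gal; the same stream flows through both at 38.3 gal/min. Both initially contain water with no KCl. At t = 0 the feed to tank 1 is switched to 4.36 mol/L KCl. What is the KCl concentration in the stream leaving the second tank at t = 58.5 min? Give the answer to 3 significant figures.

2.69 mol/L

Time constants: τᵢ = Vᵢ/Q for each well-mixed tank.
τ₁ = 711/38.3 = 18.564 min; τ₂ = 1480/38.3 = 38.642 min.
Tank 1: C₁ = C_in(1 − e^(−t/τ₁)). Tank 2 (τ₁ ≠ τ₂): C₂ = C_in[1 − (τ₁ e^(−t/τ₁) − τ₂ e^(−t/τ₂))/(τ₁ − τ₂)].
At t = 58.5: e^(−t/τ₁) = 0.042798, e^(−t/τ₂) = 0.22005.
C₂ = 4.36·[1 − (18.564·0.042798 − 38.642·0.22005)/(-20.078)] = 4.36·0.61606 = 2.6860 mol/L.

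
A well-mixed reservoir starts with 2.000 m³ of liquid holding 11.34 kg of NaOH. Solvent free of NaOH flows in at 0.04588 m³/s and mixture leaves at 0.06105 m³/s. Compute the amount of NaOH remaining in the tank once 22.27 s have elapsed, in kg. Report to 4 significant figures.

Let m(t) be the amount of NaOH. Volume: V(t) = V₀ + (Q_in − Q_out) t = 2.000 − 0.0151700 t; V(22.27) = 1.66216 m³.
Species balance (pure solvent in): dm/dt = −Q_out · m/V(t).
Separate: dm/m = −Q_out dt/V(t) ⇒ ln(m/m₀) = −(Q_out/(Q_in−Q_out)) ln(V/V₀).
m = m₀ (V₀/V)^(Q_out/(Q_in−Q_out)) = 11.34 × (2.000/1.66216)^(-4.02439) = 5.38553 kg.

5.386 kg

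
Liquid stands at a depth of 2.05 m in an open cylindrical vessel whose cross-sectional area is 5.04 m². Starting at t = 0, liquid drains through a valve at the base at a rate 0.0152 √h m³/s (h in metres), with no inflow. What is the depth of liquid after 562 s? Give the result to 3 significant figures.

Accumulation of liquid (constant cross-section A): A dh/dt = −0.0152 √h.
This is separable: 2 d(√h)/dt = −0.0152/A, so √h = √h₀ − (0.0152/(2A)) t.
√h = √2.05 − 0.0152·562/(2·5.04) = 1.4318 − 0.84746 = 0.58432.
h = 0.58432² = 0.34143 m.

0.341 m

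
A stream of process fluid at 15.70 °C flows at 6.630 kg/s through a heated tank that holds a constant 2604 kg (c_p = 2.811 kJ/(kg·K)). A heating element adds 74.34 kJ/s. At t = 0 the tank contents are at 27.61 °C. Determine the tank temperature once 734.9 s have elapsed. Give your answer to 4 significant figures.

20.91 °C

M c_p dT/dt = ṁ c_p (T_in − T) + Q̇.
τ = M/ṁ = 392.760 s; T_ss = T_in + Q̇/(ṁ c_p) = 15.70 + 74.34/(6.630·2.811) = 19.6889 °C.
Integrating: T(t) = T_ss + (T₀ − T_ss) e^(−t/τ).
T(734.9) = 19.6889 + (7.92115)·e^(−734.9/392.760) = 19.6889 + (7.92115)·0.153952 = 20.9083 °C.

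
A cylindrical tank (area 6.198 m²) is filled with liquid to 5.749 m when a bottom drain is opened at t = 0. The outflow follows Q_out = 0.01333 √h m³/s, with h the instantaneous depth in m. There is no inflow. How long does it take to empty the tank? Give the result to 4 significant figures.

Unsteady balance on liquid volume: A dh/dt = −0.01333 √h.
∫ h^(−1/2) dh = −(0.01333/A) ∫ dt, giving 2√h = 2√h₀ − (0.01333/A) t.
Set h = 0: 2√h₀ = (0.01333/A) t_empty ⇒ t_empty = 2A√h₀/0.01333.
t_empty = 2·6.198·√5.749/0.01333 = 12.3960·2.39771/0.01333 = 2229.71 s.

2230 s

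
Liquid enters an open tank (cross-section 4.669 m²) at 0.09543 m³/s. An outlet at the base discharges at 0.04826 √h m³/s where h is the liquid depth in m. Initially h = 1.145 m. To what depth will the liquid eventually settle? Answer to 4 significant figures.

3.910 m

Accumulation of liquid (constant cross-section A): A dh/dt = Q_in − 0.04826 √h. At steady state dh/dt = 0:
Q_in = 0.04826 √h_ss ⇒ √h_ss = 0.09543/0.04826 = 1.97741.
h_ss = 1.97741² = 3.91017 m. (Since h₀ = 1.145 m < h_ss, the level will rise toward this value.)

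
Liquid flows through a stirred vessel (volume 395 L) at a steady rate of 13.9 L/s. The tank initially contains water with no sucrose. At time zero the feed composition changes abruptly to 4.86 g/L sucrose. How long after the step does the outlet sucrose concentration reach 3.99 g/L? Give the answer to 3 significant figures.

48.9 s

Species balance on the tank: V dC/dt = Q(C_in − C), so τ = V/Q = 28.417 s.
C(t) = C_in + (C₀ − C_in) e^(−t/τ). Set C = 3.99 and solve for t:
e^(−t/τ) = (C − C_in)/(C₀ − C_in) = (3.99 − 4.86)/(0 − 4.86) = 0.17901
t = −τ ln(…) = 28.417 × 1.7203 = 48.886 s.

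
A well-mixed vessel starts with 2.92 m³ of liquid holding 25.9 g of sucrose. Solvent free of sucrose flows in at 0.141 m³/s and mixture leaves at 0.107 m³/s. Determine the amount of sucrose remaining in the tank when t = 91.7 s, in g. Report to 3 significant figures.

2.63 g

Let m(t) be the amount of sucrose. Volume: V(t) = V₀ + (Q_in − Q_out) t = 2.92 + 0.034000 t; V(91.7) = 6.0378 m³.
Solute balance: dm/dt = 0 − Q_out C = −Q_out m/V(t).
dm/m = −Q_out dt/(V₀ + 0.034000 t); integrating gives ln(m/m₀) = −(Q_out/(Q_in−Q_out)) ln(V/V₀).
m = m₀ (V₀/V)^(Q_out/(Q_in−Q_out)) = 25.9 × (2.92/6.0378)^(3.1471) = 2.6328 g.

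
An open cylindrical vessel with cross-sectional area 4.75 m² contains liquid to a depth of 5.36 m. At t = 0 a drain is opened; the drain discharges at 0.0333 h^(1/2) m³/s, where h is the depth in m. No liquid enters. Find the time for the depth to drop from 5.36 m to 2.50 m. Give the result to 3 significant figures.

209 s

Accumulation of liquid (constant cross-section A): A dh/dt = −0.0333 √h.
Separate and integrate: 2(√h − √h₀) = −(0.0333/A) t.
t = 2A(√h₀ − √h)/0.0333 = 2·4.75·(√5.36 − √2.50)/0.0333
  = 9.5000 × (2.3152 − 1.5811) / 0.0333 = 209.41 s.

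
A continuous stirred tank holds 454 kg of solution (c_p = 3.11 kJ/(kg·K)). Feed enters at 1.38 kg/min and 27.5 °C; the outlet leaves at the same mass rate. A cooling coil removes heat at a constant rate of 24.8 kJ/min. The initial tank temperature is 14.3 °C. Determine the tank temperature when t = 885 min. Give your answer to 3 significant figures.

Energy balance: M c_p dT/dt = ṁ c_p (T_in − T) − 24.8.
τ = M/ṁ = 328.99 min; T_ss = T_in − Q̇/(ṁ c_p) = 27.5 − 24.8/(1.38·3.11) = 21.722 °C.
Integrating: T(t) = T_ss + (T₀ − T_ss) e^(−t/τ).
T(885) = 21.722 + (-7.4215)·e^(−885/328.99) = 21.722 + (-7.4215)·0.067875 = 21.218 °C.

21.2 °C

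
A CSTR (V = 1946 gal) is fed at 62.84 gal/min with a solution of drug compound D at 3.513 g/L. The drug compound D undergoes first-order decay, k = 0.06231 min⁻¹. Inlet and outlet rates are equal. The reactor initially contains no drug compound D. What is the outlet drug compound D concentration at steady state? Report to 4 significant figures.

Accumulation = in − out − consumed: V dC/dt = Q C_in − Q C − k V C.
At steady state: 0 = Q C_in − (Q + kV) C_ss, so C_ss = Q C_in/(Q + kV).
C_ss = 62.84·3.513/(62.84 + 0.06231·1946) = 220.757/184.095 = 1.19915 g/L.

1.199 g/L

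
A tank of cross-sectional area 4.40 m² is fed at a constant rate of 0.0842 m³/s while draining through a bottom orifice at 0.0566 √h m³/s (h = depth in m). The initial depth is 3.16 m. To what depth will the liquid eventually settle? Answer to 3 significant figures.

A dh/dt = Q_in − 0.0566 √h. Steady state requires inflow = outflow:
Q_in = 0.0566 √h_ss ⇒ √h_ss = 0.0842/0.0566 = 1.4876.
h_ss = 1.4876² = 2.2131 m. (Since h₀ = 3.16 m > h_ss, the level will fall toward this value.)

2.21 m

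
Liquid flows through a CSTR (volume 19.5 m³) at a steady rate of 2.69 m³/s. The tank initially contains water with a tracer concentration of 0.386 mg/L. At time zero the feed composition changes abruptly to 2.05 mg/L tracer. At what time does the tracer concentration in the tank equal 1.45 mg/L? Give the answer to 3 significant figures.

7.39 s

Unsteady species balance (constant V, well mixed): V dC/dt = Q(C_in − C), so τ = V/Q = 7.2491 s.
C(t) = C_in + (C₀ − C_in) e^(−t/τ). Set C = 1.45 and solve for t:
e^(−t/τ) = (C − C_in)/(C₀ − C_in) = (1.45 − 2.05)/(0.386 − 2.05) = 0.36058
t = −τ ln(…) = 7.2491 × 1.0200 = 7.3944 s.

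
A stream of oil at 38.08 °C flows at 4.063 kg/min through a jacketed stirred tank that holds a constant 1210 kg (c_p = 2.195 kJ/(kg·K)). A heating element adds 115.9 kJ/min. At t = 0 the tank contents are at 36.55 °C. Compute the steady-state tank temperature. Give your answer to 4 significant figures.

51.08 °C

Energy balance: M c_p dT/dt = ṁ c_p (T_in − T) + 115.9.
At steady state dT/dt = 0 ⇒ T_ss = T_in + Q̇/(ṁ c_p) = 38.08 + 115.9/(4.063·2.195) = 51.0758 °C.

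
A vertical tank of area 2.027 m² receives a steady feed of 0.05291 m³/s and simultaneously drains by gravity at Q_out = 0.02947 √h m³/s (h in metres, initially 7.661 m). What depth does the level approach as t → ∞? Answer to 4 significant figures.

Accumulation of liquid (constant cross-section A): A dh/dt = Q_in − 0.02947 √h. At steady state dh/dt = 0:
Q_in = 0.02947 √h_ss ⇒ √h_ss = 0.05291/0.02947 = 1.79539.
h_ss = 1.79539² = 3.22341 m. (Since h₀ = 7.661 m > h_ss, the level will fall toward this value.)

3.223 m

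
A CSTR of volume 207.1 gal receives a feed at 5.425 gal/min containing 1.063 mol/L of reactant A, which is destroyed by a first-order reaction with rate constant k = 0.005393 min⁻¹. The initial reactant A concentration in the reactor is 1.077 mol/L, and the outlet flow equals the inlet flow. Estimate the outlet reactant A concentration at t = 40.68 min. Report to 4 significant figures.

Accumulation = in − out − consumed: V dC/dt = Q C_in − Q C − k V C.
This is linear with rate a = Q/V + k = 0.0315881 min⁻¹.
C_ss = Q C_in/(Q + kV) = 0.881515 mol/L; C(t) = C_ss + (C₀ − C_ss) e^(−a t).
C(40.68) = 0.881515 + (0.195485)·e^(−0.0315881·40.68) = 0.881515 + (0.195485)·0.276650 = 0.935596 mol/L.

0.9356 mol/L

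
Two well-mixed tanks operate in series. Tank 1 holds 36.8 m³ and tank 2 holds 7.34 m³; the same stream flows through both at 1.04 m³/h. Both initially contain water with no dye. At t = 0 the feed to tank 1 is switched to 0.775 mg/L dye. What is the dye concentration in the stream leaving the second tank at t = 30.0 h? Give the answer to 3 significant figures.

0.363 mg/L

Species balance on tank i: dCᵢ/dt = (Cᵢ₋₁ − Cᵢ)/τᵢ with τᵢ = Vᵢ/Q.
τ₁ = 36.8/1.04 = 35.385 h; τ₂ = 7.34/1.04 = 7.0577 h.
Tank 1: C₁ = C_in(1 − e^(−t/τ₁)). Tank 2 (τ₁ ≠ τ₂): C₂ = C_in[1 − (τ₁ e^(−t/τ₁) − τ₂ e^(−t/τ₂))/(τ₁ − τ₂)].
At t = 30.0: e^(−t/τ₁) = 0.42835, e^(−t/τ₂) = 0.014255.
C₂ = 0.775·[1 − (35.385·0.42835 − 7.0577·0.014255)/(28.327)] = 0.775·0.46848 = 0.36307 mg/L.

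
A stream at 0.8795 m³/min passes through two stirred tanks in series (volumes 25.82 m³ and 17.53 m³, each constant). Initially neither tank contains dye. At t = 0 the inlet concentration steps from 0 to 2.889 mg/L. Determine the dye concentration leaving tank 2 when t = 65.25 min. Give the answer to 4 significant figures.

2.146 mg/L

Species balance on tank i: dCᵢ/dt = (Cᵢ₋₁ − Cᵢ)/τᵢ with τᵢ = Vᵢ/Q.
τ₁ = 25.82/0.8795 = 29.3576 min; τ₂ = 17.53/0.8795 = 19.9318 min.
Tank 1: C₁ = C_in(1 − e^(−t/τ₁)). Tank 2 (τ₁ ≠ τ₂): C₂ = C_in[1 − (τ₁ e^(−t/τ₁) − τ₂ e^(−t/τ₂))/(τ₁ − τ₂)].
At t = 65.25: e^(−t/τ₁) = 0.108328, e^(−t/τ₂) = 0.0378673.
C₂ = 2.889·[1 − (29.3576·0.108328 − 19.9318·0.0378673)/(9.42581)] = 2.889·0.742677 = 2.14559 mg/L.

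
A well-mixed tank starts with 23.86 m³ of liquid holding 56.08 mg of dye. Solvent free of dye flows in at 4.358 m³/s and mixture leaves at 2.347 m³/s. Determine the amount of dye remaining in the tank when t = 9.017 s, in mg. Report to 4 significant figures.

28.99 mg

Let m(t) be the amount of dye. Volume: V(t) = V₀ + (Q_in − Q_out) t = 23.86 + 2.01100 t; V(9.017) = 41.9932 m³.
Species balance (pure solvent in): dm/dt = −Q_out · m/V(t).
Separate: dm/m = −Q_out dt/V(t) ⇒ ln(m/m₀) = −(Q_out/(Q_in−Q_out)) ln(V/V₀).
m = m₀ (V₀/V)^(Q_out/(Q_in−Q_out)) = 56.08 × (23.86/41.9932)^(1.16708) = 28.9921 mg.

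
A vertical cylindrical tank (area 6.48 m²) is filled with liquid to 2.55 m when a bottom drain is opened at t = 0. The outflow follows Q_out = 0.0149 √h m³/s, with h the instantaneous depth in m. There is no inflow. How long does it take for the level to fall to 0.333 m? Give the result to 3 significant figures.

A dh/dt = −Q_out = −0.0149 √h.
∫ h^(−1/2) dh = −(0.0149/A) ∫ dt, giving 2√h = 2√h₀ − (0.0149/A) t.
t = 2A(√h₀ − √h)/0.0149 = 2·6.48·(√2.55 − √0.333)/0.0149
  = 12.960 × (1.5969 − 0.57706) / 0.0149 = 887.03 s.

887 s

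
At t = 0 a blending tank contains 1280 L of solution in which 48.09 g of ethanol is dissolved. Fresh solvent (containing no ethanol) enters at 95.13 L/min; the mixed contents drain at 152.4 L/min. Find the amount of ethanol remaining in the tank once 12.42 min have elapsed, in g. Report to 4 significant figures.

Let m(t) be the amount of ethanol. Volume: V(t) = V₀ + (Q_in − Q_out) t = 1280 − 57.2700 t; V(12.42) = 568.707 L.
No ethanol enters, so dm/dt = −Q_out · (m/V).
Separate: dm/m = −Q_out dt/V(t) ⇒ ln(m/m₀) = −(Q_out/(Q_in−Q_out)) ln(V/V₀).
m = m₀ (V₀/V)^(Q_out/(Q_in−Q_out)) = 48.09 × (1280/568.707)^(-2.66108) = 5.55263 g.

5.553 g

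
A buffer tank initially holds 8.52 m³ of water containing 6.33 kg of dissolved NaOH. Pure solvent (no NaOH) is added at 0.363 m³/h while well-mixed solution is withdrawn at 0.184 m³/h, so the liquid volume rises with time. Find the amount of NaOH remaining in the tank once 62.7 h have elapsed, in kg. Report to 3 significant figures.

Total volume: dV/dt = Q_in − Q_out = 0.17900 m³/h, so V(t) = 8.52 + 0.17900 t and V(62.7) = 19.743 m³.
No NaOH enters, so dm/dt = −Q_out · (m/V).
dm/m = −Q_out dt/(V₀ + 0.17900 t); integrating gives ln(m/m₀) = −(Q_out/(Q_in−Q_out)) ln(V/V₀).
m = m₀ (V₀/V)^(Q_out/(Q_in−Q_out)) = 6.33 × (8.52/19.743)^(1.0279) = 2.6683 kg.

2.67 kg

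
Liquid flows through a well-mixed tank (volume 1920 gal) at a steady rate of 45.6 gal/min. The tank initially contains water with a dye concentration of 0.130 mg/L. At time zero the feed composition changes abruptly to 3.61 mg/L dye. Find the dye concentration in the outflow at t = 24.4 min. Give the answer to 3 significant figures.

1.66 mg/L

Species balance on the tank: V dC/dt = Q(C_in − C).
Time constant τ = V/Q = 1920/45.6 = 42.105 min.
Solution: C(t) = C_in + (C₀ − C_in) e^(−t/τ).
C(24.4) = 3.61 + (0.130 − 3.61)·e^(−24.4/42.105) = 3.61 + (-3.4800)·0.56018 = 1.6606 mg/L.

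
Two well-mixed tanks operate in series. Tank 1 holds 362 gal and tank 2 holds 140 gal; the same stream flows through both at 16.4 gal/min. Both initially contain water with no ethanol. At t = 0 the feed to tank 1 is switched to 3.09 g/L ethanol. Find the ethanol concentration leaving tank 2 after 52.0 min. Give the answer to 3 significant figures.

2.62 g/L

Species balance on tank i: dCᵢ/dt = (Cᵢ₋₁ − Cᵢ)/τᵢ with τᵢ = Vᵢ/Q.
τ₁ = 362/16.4 = 22.073 min; τ₂ = 140/16.4 = 8.5366 min.
Tank 1: C₁ = C_in(1 − e^(−t/τ₁)). Tank 2 (τ₁ ≠ τ₂): C₂ = C_in[1 − (τ₁ e^(−t/τ₁) − τ₂ e^(−t/τ₂))/(τ₁ − τ₂)].
At t = 52.0: e^(−t/τ₁) = 0.094818, e^(−t/τ₂) = 0.0022622.
C₂ = 3.09·[1 − (22.073·0.094818 − 8.5366·0.0022622)/(13.537)] = 3.09·0.84681 = 2.6167 g/L.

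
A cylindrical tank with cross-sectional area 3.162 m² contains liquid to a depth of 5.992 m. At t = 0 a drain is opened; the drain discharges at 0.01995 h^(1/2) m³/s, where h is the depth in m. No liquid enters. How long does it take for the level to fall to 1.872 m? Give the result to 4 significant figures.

342.2 s

A dh/dt = −Q_out = −0.01995 √h.
∫ h^(−1/2) dh = −(0.01995/A) ∫ dt, giving 2√h = 2√h₀ − (0.01995/A) t.
t = 2A(√h₀ − √h)/0.01995 = 2·3.162·(√5.992 − √1.872)/0.01995
  = 6.32400 × (2.44786 − 1.36821) / 0.01995 = 342.240 s.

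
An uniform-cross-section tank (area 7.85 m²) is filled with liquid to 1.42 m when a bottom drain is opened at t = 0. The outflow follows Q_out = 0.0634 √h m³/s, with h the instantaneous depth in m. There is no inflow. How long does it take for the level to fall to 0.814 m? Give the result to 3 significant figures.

With no inflow, A dh/dt = −0.0634 √h.
Separate and integrate: 2(√h − √h₀) = −(0.0634/A) t.
t = 2A(√h₀ − √h)/0.0634 = 2·7.85·(√1.42 − √0.814)/0.0634
  = 15.700 × (1.1916 − 0.90222) / 0.0634 = 71.670 s.

71.7 s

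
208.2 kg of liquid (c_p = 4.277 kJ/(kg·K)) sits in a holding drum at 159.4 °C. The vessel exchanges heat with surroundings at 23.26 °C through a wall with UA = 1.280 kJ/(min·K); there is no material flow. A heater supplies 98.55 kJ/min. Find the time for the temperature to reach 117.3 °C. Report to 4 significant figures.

865.4 min

Lumped-capacitance energy balance: M c_p dT/dt = UA(T_amb − T) + Q̇.
τ = M c_p/UA = 695.681 min; T_ss = T_amb + Q̇/UA = 23.26 + 98.55/1.280 = 100.252 °C.
T(t) = T_ss + (T₀ − T_ss)e^(−t/τ); set T = 117.3:
t = −τ ln[(T − T_ss)/(T₀ − T_ss)] = −695.681 · ln(0.288224) = 865.439 min.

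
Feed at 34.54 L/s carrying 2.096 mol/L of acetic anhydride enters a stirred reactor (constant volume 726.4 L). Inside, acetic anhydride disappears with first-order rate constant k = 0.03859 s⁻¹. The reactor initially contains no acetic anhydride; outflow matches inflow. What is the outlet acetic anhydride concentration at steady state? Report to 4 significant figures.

V dC/dt = Q(C_in − C) − k V C.
Steady state (dC/dt = 0): C_ss = Q C_in/(Q + kV) = C_in/(1 + kV/Q).
C_ss = 34.54·2.096/(34.54 + 0.03859·726.4) = 72.3958/62.5718 = 1.15700 mol/L.

1.157 mol/L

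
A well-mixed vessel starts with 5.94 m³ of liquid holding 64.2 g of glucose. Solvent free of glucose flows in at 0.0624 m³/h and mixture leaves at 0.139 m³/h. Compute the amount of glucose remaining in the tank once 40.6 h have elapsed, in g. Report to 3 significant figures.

Total volume: dV/dt = Q_in − Q_out = -0.076600 m³/h, so V(t) = 5.94 − 0.076600 t and V(40.6) = 2.8300 m³.
No glucose enters, so dm/dt = −Q_out · (m/V).
dm/m = −Q_out dt/(V₀ − 0.076600 t); integrating gives ln(m/m₀) = −(Q_out/(Q_in−Q_out)) ln(V/V₀).
m = m₀ (V₀/V)^(Q_out/(Q_in−Q_out)) = 64.2 × (5.94/2.8300)^(-1.8146) = 16.720 g.

16.7 g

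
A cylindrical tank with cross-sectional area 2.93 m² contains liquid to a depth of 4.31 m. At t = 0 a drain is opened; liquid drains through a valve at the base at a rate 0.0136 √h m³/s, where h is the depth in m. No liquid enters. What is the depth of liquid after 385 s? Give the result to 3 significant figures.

1.40 m

With no inflow, A dh/dt = −0.0136 √h.
∫ h^(−1/2) dh = −(0.0136/A) ∫ dt, giving 2√h = 2√h₀ − (0.0136/A) t.
√h = √4.31 − 0.0136·385/(2·2.93) = 2.0761 − 0.89352 = 1.1825.
h = 1.1825² = 1.3984 m.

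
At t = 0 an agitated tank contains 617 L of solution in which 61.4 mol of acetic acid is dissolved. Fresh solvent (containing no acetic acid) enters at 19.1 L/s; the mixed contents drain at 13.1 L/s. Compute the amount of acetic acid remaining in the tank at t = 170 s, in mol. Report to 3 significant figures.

7.29 mol

Total volume: dV/dt = Q_in − Q_out = 6.0000 L/s, so V(t) = 617 + 6.0000 t and V(170) = 1637.0 L.
Species balance (pure solvent in): dm/dt = −Q_out · m/V(t).
dm/m = −Q_out dt/(V₀ + 6.0000 t); integrating gives ln(m/m₀) = −(Q_out/(Q_in−Q_out)) ln(V/V₀).
m = m₀ (V₀/V)^(Q_out/(Q_in−Q_out)) = 61.4 × (617/1637.0)^(2.1833) = 7.2938 mol.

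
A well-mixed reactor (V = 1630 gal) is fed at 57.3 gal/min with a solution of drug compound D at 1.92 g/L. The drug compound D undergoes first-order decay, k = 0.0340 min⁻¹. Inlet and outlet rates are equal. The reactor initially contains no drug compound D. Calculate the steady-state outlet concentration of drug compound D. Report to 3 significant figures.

0.976 g/L

Species balance: V dC/dt = Q C_in − Q C − k V C.
At steady state: 0 = Q C_in − (Q + kV) C_ss, so C_ss = Q C_in/(Q + kV).
C_ss = 57.3·1.92/(57.3 + 0.0340·1630) = 110.02/112.72 = 0.97601 g/L.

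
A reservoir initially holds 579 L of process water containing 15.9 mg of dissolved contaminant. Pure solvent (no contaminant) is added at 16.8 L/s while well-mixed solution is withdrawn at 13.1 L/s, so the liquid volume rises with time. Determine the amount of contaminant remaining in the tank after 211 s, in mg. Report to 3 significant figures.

0.774 mg

Total volume: dV/dt = Q_in − Q_out = 3.7000 L/s, so V(t) = 579 + 3.7000 t and V(211) = 1359.7 L.
No contaminant enters, so dm/dt = −Q_out · (m/V).
Separate: dm/m = −Q_out dt/V(t) ⇒ ln(m/m₀) = −(Q_out/(Q_in−Q_out)) ln(V/V₀).
m = m₀ (V₀/V)^(Q_out/(Q_in−Q_out)) = 15.9 × (579/1359.7)^(3.5405) = 0.77391 mg.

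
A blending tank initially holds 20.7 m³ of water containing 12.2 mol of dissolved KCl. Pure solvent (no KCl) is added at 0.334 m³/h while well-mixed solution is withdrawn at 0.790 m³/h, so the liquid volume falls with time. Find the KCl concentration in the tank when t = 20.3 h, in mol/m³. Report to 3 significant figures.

Let m(t) be the amount of KCl. Volume: V(t) = V₀ + (Q_in − Q_out) t = 20.7 − 0.45600 t; V(20.3) = 11.443 m³.
Solute balance: dm/dt = 0 − Q_out C = −Q_out m/V(t).
dm/m = −Q_out dt/(V₀ − 0.45600 t); integrating gives ln(m/m₀) = −(Q_out/(Q_in−Q_out)) ln(V/V₀).
m = m₀ (V₀/V)^(Q_out/(Q_in−Q_out)) = 12.2 × (20.7/11.443)^(-1.7325) = 4.3690 mol.
C = m/V = 4.3690/11.443 = 0.38180 mol/m³.

0.382 mol/m³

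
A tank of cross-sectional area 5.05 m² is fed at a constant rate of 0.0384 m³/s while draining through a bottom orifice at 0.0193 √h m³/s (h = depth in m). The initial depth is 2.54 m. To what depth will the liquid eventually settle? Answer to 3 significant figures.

3.96 m

Level balance: A dh/dt = 0.0384 − 0.0193 √h. Setting dh/dt = 0:
Q_in = 0.0193 √h_ss ⇒ √h_ss = 0.0384/0.0193 = 1.9896.
h_ss = 1.9896² = 3.9587 m. (Since h₀ = 2.54 m < h_ss, the level will rise toward this value.)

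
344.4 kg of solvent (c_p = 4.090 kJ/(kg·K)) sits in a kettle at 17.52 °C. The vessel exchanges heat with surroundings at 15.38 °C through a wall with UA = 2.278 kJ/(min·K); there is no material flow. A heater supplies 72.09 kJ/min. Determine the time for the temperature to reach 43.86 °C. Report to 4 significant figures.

1380 min

Lumped-capacitance energy balance: M c_p dT/dt = UA(T_amb − T) + Q̇.
τ = M c_p/UA = 618.348 min; T_ss = T_amb + Q̇/UA = 15.38 + 72.09/2.278 = 47.0262 °C.
T(t) = T_ss + (T₀ − T_ss)e^(−t/τ); set T = 43.86:
t = −τ ln[(T − T_ss)/(T₀ − T_ss)] = −618.348 · ln(0.107306) = 1380.20 min.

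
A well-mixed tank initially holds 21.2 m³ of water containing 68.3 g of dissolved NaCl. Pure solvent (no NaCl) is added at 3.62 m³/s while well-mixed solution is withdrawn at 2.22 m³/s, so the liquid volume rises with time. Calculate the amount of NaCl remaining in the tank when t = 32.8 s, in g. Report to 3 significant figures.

11.0 g

Total volume: dV/dt = Q_in − Q_out = 1.4000 m³/s, so V(t) = 21.2 + 1.4000 t and V(32.8) = 67.120 m³.
Species balance (pure solvent in): dm/dt = −Q_out · m/V(t).
dm/m = −Q_out dt/(V₀ + 1.4000 t); integrating gives ln(m/m₀) = −(Q_out/(Q_in−Q_out)) ln(V/V₀).
m = m₀ (V₀/V)^(Q_out/(Q_in−Q_out)) = 68.3 × (21.2/67.120)^(1.5857) = 10.984 g.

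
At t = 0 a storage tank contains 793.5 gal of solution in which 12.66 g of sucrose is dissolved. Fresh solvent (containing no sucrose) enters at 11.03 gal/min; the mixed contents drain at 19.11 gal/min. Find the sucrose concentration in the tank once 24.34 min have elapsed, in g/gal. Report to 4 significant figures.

0.01082 g/gal

Let m(t) be the amount of sucrose. Volume: V(t) = V₀ + (Q_in − Q_out) t = 793.5 − 8.08000 t; V(24.34) = 596.833 gal.
Solute balance: dm/dt = 0 − Q_out C = −Q_out m/V(t).
Separate: dm/m = −Q_out dt/V(t) ⇒ ln(m/m₀) = −(Q_out/(Q_in−Q_out)) ln(V/V₀).
m = m₀ (V₀/V)^(Q_out/(Q_in−Q_out)) = 12.66 × (793.5/596.833)^(-2.36510) = 6.45483 g.
C = m/V = 6.45483/596.833 = 0.0108151 g/gal.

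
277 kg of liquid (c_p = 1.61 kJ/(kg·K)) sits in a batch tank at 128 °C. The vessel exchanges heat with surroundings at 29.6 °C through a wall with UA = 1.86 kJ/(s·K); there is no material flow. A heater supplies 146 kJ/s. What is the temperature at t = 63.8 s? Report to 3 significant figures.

123 °C

M c_p dT/dt = −UA(T − T_amb) + Q̇.
dT/dt = (T_ss − T)/τ with T_ss = T_amb + Q̇/UA = 29.6 + 146/1.86 = 108.09 °C, τ = M c_p/UA = 277·1.61/1.86 = 239.77 s.
T approaches T_ss exponentially: T(t) = T_ss + (T₀ − T_ss) e^(−t/τ).
T(63.8) = 108.09 + (19.905)·0.76637 = 123.35 °C.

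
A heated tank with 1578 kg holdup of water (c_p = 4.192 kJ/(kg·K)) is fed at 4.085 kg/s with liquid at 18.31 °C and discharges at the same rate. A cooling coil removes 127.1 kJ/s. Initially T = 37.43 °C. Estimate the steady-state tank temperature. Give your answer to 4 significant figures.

10.89 °C

M c_p dT/dt = ṁ c_p (T_in − T) − Q̇.
At steady state dT/dt = 0 ⇒ T_ss = T_in − Q̇/(ṁ c_p) = 18.31 − 127.1/(4.085·4.192) = 10.8878 °C.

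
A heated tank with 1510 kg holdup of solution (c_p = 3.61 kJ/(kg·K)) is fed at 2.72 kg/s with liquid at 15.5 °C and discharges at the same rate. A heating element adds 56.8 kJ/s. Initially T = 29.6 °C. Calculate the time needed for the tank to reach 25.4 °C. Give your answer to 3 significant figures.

M c_p dT/dt = ṁ c_p (T_in − T) + Q̇.
τ = M/ṁ = 555.15 s; T_ss = T_in + Q̇/(ṁ c_p) = 21.285 °C.
T(t) = T_ss + (T₀ − T_ss) e^(−t/τ). Set T = 25.4:
e^(−t/τ) = (25.4 − 21.285)/(29.6 − 21.285) = 0.49491
t = −555.15 · ln(0.49491) = 390.47 s.

390 s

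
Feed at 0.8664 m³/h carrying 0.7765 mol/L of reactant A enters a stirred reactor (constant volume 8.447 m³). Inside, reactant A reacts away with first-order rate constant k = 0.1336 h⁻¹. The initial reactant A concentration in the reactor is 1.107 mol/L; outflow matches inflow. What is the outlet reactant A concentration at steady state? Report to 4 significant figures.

Species balance: V dC/dt = Q C_in − Q C − k V C.
At steady state: 0 = Q C_in − (Q + kV) C_ss, so C_ss = Q C_in/(Q + kV).
C_ss = 0.8664·0.7765/(0.8664 + 0.1336·8.447) = 0.672760/1.99492 = 0.337237 mol/L.

0.3372 mol/L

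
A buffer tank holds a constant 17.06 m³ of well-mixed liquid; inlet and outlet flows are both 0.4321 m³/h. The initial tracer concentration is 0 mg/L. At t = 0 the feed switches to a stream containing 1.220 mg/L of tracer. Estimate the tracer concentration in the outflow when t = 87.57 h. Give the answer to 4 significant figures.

Accumulation = in − out for the solute gives V dC/dt = Q(C_in − C).
So dC/dt = (C_in − C)/τ with τ = V/Q = 17.06/0.4321 = 39.4816 h.
This is linear first-order; C(t) = C_in + (C₀ − C_in) e^(−t/τ).
C(87.57) = 1.220 + (0 − 1.220)·e^(−87.57/39.4816) = 1.220 + (-1.22000)·0.108827 = 1.08723 mg/L.

1.087 mg/L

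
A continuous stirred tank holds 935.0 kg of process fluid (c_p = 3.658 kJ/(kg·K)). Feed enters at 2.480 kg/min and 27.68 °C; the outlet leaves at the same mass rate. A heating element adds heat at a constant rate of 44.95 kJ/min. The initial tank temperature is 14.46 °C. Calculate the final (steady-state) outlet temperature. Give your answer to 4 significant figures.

32.63 °C

Energy balance: M c_p dT/dt = ṁ c_p (T_in − T) + 44.95.
At steady state dT/dt = 0 ⇒ T_ss = T_in + Q̇/(ṁ c_p) = 27.68 + 44.95/(2.480·3.658) = 32.6349 °C.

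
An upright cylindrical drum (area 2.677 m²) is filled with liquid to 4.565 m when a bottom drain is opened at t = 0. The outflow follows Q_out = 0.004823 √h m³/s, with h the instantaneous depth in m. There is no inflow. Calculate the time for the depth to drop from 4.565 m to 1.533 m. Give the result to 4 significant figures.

997.4 s

Accumulation of liquid (constant cross-section A): A dh/dt = −0.004823 √h.
This is separable: 2 d(√h)/dt = −0.004823/A, so √h = √h₀ − (0.004823/(2A)) t.
t = 2A(√h₀ − √h)/0.004823 = 2·2.677·(√4.565 − √1.533)/0.004823
  = 5.35400 × (2.13659 − 1.23814) / 0.004823 = 997.358 s.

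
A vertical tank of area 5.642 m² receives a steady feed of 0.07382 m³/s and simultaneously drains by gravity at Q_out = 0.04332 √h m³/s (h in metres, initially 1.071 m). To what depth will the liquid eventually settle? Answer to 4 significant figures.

2.904 m

A dh/dt = Q_in − 0.04332 √h. Steady state requires inflow = outflow:
Q_in = 0.04332 √h_ss ⇒ √h_ss = 0.07382/0.04332 = 1.70406.
h_ss = 1.70406² = 2.90383 m. (Since h₀ = 1.071 m < h_ss, the level will rise toward this value.)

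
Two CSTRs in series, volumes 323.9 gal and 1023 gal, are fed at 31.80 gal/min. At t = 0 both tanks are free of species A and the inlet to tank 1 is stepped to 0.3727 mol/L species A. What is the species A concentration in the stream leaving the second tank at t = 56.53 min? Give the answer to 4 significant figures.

0.2793 mol/L

Species balance on tank i: dCᵢ/dt = (Cᵢ₋₁ − Cᵢ)/τᵢ with τᵢ = Vᵢ/Q.
τ₁ = 323.9/31.80 = 10.1855 min; τ₂ = 1023/31.80 = 32.1698 min.
Tank 1: C₁ = C_in(1 − e^(−t/τ₁)). Tank 2 (τ₁ ≠ τ₂): C₂ = C_in[1 − (τ₁ e^(−t/τ₁) − τ₂ e^(−t/τ₂))/(τ₁ − τ₂)].
At t = 56.53: e^(−t/τ₁) = 0.00388735, e^(−t/τ₂) = 0.172521.
C₂ = 0.3727·[1 − (10.1855·0.00388735 − 32.1698·0.172521)/(-21.9843)] = 0.3727·0.749350 = 0.279283 mol/L.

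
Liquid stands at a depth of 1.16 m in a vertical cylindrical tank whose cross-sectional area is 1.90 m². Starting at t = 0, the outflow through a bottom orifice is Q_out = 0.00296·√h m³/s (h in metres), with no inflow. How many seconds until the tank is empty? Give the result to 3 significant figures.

A dh/dt = −Q_out = −0.00296 √h.
Separate and integrate: 2(√h − √h₀) = −(0.00296/A) t.
Set h = 0: 2√h₀ = (0.00296/A) t_empty ⇒ t_empty = 2A√h₀/0.00296.
t_empty = 2·1.90·√1.16/0.00296 = 3.8000·1.0770/0.00296 = 1382.7 s.

1380 s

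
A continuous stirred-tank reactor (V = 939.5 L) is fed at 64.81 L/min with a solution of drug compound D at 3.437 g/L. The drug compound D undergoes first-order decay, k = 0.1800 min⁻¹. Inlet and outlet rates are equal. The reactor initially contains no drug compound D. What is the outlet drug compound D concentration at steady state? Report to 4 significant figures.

0.9523 g/L

V dC/dt = Q(C_in − C) − k V C.
At steady state: 0 = Q C_in − (Q + kV) C_ss, so C_ss = Q C_in/(Q + kV).
C_ss = 64.81·3.437/(64.81 + 0.1800·939.5) = 222.752/233.920 = 0.952257 g/L.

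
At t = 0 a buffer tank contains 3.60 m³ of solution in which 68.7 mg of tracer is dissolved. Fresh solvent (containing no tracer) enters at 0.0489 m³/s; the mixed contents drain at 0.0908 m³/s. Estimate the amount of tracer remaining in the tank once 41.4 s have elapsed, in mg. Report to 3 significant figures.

Total volume: dV/dt = Q_in − Q_out = -0.041900 m³/s, so V(t) = 3.60 − 0.041900 t and V(41.4) = 1.8653 m³.
No tracer enters, so dm/dt = −Q_out · (m/V).
Separate: dm/m = −Q_out dt/V(t) ⇒ ln(m/m₀) = −(Q_out/(Q_in−Q_out)) ln(V/V₀).
m = m₀ (V₀/V)^(Q_out/(Q_in−Q_out)) = 68.7 × (3.60/1.8653)^(-2.1671) = 16.526 mg.

16.5 mg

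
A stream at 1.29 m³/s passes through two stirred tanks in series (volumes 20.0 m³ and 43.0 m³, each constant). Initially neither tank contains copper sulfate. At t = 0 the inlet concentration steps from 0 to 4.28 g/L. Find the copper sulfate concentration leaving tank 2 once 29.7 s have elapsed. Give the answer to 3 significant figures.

1.55 g/L

Each tank obeys Vᵢ dCᵢ/dt = Q(Cᵢ₋₁ − Cᵢ), so τᵢ = Vᵢ/Q.
τ₁ = 20.0/1.29 = 15.504 s; τ₂ = 43.0/1.29 = 33.333 s.
Tank 1: C₁ = C_in(1 − e^(−t/τ₁)). Tank 2 (τ₁ ≠ τ₂): C₂ = C_in[1 − (τ₁ e^(−t/τ₁) − τ₂ e^(−t/τ₂))/(τ₁ − τ₂)].
At t = 29.7: e^(−t/τ₁) = 0.14725, e^(−t/τ₂) = 0.41025.
C₂ = 4.28·[1 − (15.504·0.14725 − 33.333·0.41025)/(-17.829)] = 4.28·0.36106 = 1.5453 g/L.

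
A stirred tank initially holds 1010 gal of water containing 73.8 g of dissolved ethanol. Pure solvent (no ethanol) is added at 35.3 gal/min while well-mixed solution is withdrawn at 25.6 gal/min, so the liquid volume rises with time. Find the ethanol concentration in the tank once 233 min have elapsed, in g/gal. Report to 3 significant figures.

Let m(t) be the amount of ethanol. Volume: V(t) = V₀ + (Q_in − Q_out) t = 1010 + 9.7000 t; V(233) = 3270.1 gal.
No ethanol enters, so dm/dt = −Q_out · (m/V).
dm/m = −Q_out dt/(V₀ + 9.7000 t); integrating gives ln(m/m₀) = −(Q_out/(Q_in−Q_out)) ln(V/V₀).
m = m₀ (V₀/V)^(Q_out/(Q_in−Q_out)) = 73.8 × (1010/3270.1)^(2.6392) = 3.3223 g.
C = m/V = 3.3223/3270.1 = 0.0010160 g/gal.

0.00102 g/gal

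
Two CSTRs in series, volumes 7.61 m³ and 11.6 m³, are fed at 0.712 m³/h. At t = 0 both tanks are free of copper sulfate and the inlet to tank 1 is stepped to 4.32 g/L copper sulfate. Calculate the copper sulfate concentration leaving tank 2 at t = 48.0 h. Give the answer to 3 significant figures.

3.75 g/L

Species balance on tank i: dCᵢ/dt = (Cᵢ₋₁ − Cᵢ)/τᵢ with τᵢ = Vᵢ/Q.
τ₁ = 7.61/0.712 = 10.688 h; τ₂ = 11.6/0.712 = 16.292 h.
Tank 1: C₁ = C_in(1 − e^(−t/τ₁)). Tank 2 (τ₁ ≠ τ₂): C₂ = C_in[1 − (τ₁ e^(−t/τ₁) − τ₂ e^(−t/τ₂))/(τ₁ − τ₂)].
At t = 48.0: e^(−t/τ₁) = 0.011210, e^(−t/τ₂) = 0.052539.
C₂ = 4.32·[1 − (10.688·0.011210 − 16.292·0.052539)/(-5.6039)] = 4.32·0.86864 = 3.7525 g/L.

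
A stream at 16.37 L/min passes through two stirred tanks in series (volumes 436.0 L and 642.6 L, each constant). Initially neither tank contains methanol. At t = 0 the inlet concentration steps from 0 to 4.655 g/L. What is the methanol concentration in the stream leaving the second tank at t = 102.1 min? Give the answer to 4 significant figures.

3.793 g/L

Species balance on tank i: dCᵢ/dt = (Cᵢ₋₁ − Cᵢ)/τᵢ with τᵢ = Vᵢ/Q.
τ₁ = 436.0/16.37 = 26.6341 min; τ₂ = 642.6/16.37 = 39.2547 min.
Tank 1: C₁ = C_in(1 − e^(−t/τ₁)). Tank 2 (τ₁ ≠ τ₂): C₂ = C_in[1 − (τ₁ e^(−t/τ₁) − τ₂ e^(−t/τ₂))/(τ₁ − τ₂)].
At t = 102.1: e^(−t/τ₁) = 0.0216352, e^(−t/τ₂) = 0.0742023.
C₂ = 4.655·[1 − (26.6341·0.0216352 − 39.2547·0.0742023)/(-12.6206)] = 4.655·0.814862 = 3.79318 g/L.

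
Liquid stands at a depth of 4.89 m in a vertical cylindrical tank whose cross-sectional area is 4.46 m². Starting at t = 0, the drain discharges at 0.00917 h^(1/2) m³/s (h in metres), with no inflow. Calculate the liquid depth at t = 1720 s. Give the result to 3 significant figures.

0.196 m

Mass balance (ρ constant): A dh/dt = −0.00917 √h.
∫ h^(−1/2) dh = −(0.00917/A) ∫ dt, giving 2√h = 2√h₀ − (0.00917/A) t.
√h = √4.89 − 0.00917·1720/(2·4.46) = 2.2113 − 1.7682 = 0.44313.
h = 0.44313² = 0.19636 m.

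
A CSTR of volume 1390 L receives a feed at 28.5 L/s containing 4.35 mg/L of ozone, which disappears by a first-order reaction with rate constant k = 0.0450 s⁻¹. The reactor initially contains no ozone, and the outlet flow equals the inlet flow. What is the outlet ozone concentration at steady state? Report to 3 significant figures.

1.36 mg/L

Accumulation = in − out − consumed: V dC/dt = Q C_in − Q C − k V C.
Steady state (dC/dt = 0): C_ss = Q C_in/(Q + kV) = C_in/(1 + kV/Q).
C_ss = 28.5·4.35/(28.5 + 0.0450·1390) = 123.97/91.050 = 1.3616 mg/L.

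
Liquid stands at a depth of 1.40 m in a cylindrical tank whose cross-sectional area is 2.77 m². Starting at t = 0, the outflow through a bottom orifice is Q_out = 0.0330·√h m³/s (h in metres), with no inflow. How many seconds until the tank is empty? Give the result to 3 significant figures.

With no inflow, A dh/dt = −0.0330 √h.
This is separable: 2 d(√h)/dt = −0.0330/A, so √h = √h₀ − (0.0330/(2A)) t.
Tank is empty when √h = 0: t_empty = 2A√h₀/0.0330.
t_empty = 2·2.77·√1.40/0.0330 = 5.5400·1.1832/0.0330 = 198.64 s.

199 s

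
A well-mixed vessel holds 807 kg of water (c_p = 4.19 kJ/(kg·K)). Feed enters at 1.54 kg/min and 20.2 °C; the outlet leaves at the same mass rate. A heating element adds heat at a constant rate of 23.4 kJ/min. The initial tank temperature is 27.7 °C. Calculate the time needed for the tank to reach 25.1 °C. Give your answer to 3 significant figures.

First-law balance (no shaft work): M c_p dT/dt = ṁ c_p (T_in − T) + 23.4.
τ = M/ṁ = 524.03 min; T_ss = T_in + Q̇/(ṁ c_p) = 23.826 °C.
T(t) = T_ss + (T₀ − T_ss) e^(−t/τ). Set T = 25.1:
e^(−t/τ) = (25.1 − 23.826)/(27.7 − 23.826) = 0.32878
t = −524.03 · ln(0.32878) = 582.91 min.

583 min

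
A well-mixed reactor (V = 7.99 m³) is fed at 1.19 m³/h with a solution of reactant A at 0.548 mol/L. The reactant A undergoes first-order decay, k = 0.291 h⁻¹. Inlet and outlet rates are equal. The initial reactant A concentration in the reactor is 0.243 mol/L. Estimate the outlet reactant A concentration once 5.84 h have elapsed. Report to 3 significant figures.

0.190 mol/L

Species balance: V dC/dt = Q C_in − Q C − k V C.
This is linear with rate a = Q/V + k = 0.43994 h⁻¹.
C_ss = Q C_in/(Q + kV) = 0.18552 mol/L; C(t) = C_ss + (C₀ − C_ss) e^(−a t).
C(5.84) = 0.18552 + (0.057480)·e^(−0.43994·5.84) = 0.18552 + (0.057480)·0.076595 = 0.18992 mol/L.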